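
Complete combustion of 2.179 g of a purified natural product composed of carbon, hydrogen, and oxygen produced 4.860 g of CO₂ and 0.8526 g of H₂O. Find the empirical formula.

mol C = 4.860 g CO₂ ÷ 44.009 g/mol = 0.11043 mol
mol H = 2 × 0.8526 g H₂O ÷ 18.015 g/mol = 0.094654 mol
mass O = 2.179 − (1.3264 + 0.095412) = 0.75719 g → mol O = 0.75719 ÷ 15.999 = 0.047327 mol
Divide by the smallest (0.047327 mol): C 2.333, H 2.000, O 1.000
Multiplying each by 3 gives whole numbers: C 7.00, H 6.00, O 3.00

C7H6O3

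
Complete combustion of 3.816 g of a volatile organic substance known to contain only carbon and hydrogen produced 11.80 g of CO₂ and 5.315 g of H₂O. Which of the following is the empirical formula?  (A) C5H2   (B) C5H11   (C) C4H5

mol C = 11.80 g CO₂ ÷ 44.009 g/mol = 0.26813 mol
mol H = 2 × 5.315 g H₂O ÷ 18.015 g/mol = 0.59006 mol
Divide by the smallest (0.26813 mol): C 1.000, H 2.201
Multiplying each by 5 gives whole numbers: C 5.00, H 11.00

(B) C5H11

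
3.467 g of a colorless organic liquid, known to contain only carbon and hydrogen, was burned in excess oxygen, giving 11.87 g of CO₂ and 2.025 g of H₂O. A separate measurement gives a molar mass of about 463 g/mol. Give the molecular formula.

mol C = 11.87 g CO₂ ÷ 44.009 g/mol = 0.26972 mol
mol H = 2 × 2.025 g H₂O ÷ 18.015 g/mol = 0.22481 mol
Divide by the smallest (0.22481 mol): C 1.200, H 1.000
Multiplying each by 5 gives whole numbers: C 6.00, H 5.00
Empirical formula: C6H5
Empirical-formula mass = 77.11 g/mol; 463 ÷ 77.11 ≈ 6, so the molecular formula is C36H30.

C36H30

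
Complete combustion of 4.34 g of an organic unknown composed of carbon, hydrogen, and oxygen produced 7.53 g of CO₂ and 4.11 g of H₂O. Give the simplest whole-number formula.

mol C = 7.53 g CO₂ ÷ 44.009 g/mol = 0.1711 mol
mol H = 2 × 4.11 g H₂O ÷ 18.015 g/mol = 0.4563 mol
mass O = 4.34 − (2.055 + 0.4599) = 1.825 g → mol O = 1.825 ÷ 15.999 = 0.1141 mol
Divide by the smallest (0.1141 mol): C 1.500, H 4.000, O 1.000
Multiplying each by 2 gives whole numbers: C 3.00, H 8.00, O 2.00

C3H8O2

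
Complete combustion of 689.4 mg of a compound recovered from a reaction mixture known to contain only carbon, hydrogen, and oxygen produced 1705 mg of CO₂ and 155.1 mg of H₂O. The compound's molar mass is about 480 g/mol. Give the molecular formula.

mol C = 1.705 g CO₂ ÷ 44.009 g/mol = 0.038742 mol
mol H = 2 × 0.1551 g H₂O ÷ 18.015 g/mol = 0.017219 mol
mass O = 0.6894 − (0.46533 + 0.017357) = 0.20671 g → mol O = 0.20671 ÷ 15.999 = 0.012920 mol
Divide by the smallest (0.012920 mol): C 2.999, H 1.333, O 1.000
Multiplying each by 3 gives whole numbers: C 9.00, H 4.00, O 3.00
Empirical formula: C9H4O3
Empirical-formula mass = 160.13 g/mol; 480 ÷ 160.13 ≈ 3, so the molecular formula is C27H12O9.

C27H12O9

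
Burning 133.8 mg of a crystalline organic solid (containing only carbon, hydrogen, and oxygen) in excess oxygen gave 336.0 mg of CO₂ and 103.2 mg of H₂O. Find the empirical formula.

mol C = 0.3360 g CO₂ ÷ 44.009 g/mol = 0.0076348 mol
mol H = 2 × 0.1032 g H₂O ÷ 18.015 g/mol = 0.011457 mol
mass O = 0.1338 − (0.091702 + 0.011549) = 0.030550 g → mol O = 0.030550 ÷ 15.999 = 0.0019095 mol
Divide by the smallest (0.0019095 mol): C 3.998, H 6.000, O 1.000

C4H6O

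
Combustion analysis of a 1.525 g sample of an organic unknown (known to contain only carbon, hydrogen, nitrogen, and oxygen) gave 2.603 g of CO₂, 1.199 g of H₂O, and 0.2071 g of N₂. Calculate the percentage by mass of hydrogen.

mol C = 2.603 g CO₂ ÷ 44.009 g/mol = 0.059147 mol
mol H = 2 × 1.199 g H₂O ÷ 18.015 g/mol = 0.13311 mol
mol N = 2 × 0.2071 g N₂ ÷ 28.014 g/mol = 0.014785 mol
mass O = 1.525 − (0.71041 + 0.13418 + 0.20710) = 0.47331 g → mol O = 0.47331 ÷ 15.999 = 0.029584 mol
mass % H = 0.13418 g ÷ 1.525 g × 100%

8.80%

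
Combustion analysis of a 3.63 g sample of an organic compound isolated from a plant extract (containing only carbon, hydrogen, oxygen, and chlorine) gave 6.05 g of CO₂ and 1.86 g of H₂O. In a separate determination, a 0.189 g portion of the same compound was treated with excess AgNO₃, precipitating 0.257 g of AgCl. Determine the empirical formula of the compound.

mol C = 6.05 g CO₂ ÷ 44.009 g/mol = 0.1375 mol
mol H = 2 × 1.86 g H₂O ÷ 18.015 g/mol = 0.2065 mol
From the AgCl data: mol Cl per gram of compound = (0.257 ÷ 143.318) ÷ 0.189 = 0.009488 mol/g, so in the 3.63 g combustion sample mol Cl = 0.03444 mol
mass O = 3.63 − (1.651 + 0.2081 + 1.221) = 0.5497 g → mol O = 0.5497 ÷ 15.999 = 0.03436 mol
Divide by the smallest (0.03436 mol): C 4.001, H 6.010, Cl 1.002, O 1.000

C4H6ClO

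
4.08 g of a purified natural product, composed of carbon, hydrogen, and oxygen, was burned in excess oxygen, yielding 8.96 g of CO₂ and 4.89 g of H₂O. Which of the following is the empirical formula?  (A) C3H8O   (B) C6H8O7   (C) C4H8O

(A) C3H8O

mol C = 8.96 g CO₂ ÷ 44.009 g/mol = 0.2036 mol
mol H = 2 × 4.89 g H₂O ÷ 18.015 g/mol = 0.5429 mol
mass O = 4.08 − (2.445 + 0.5472) = 1.087 g → mol O = 1.087 ÷ 15.999 = 0.06797 mol
Divide by the smallest (0.06797 mol): C 2.996, H 7.987, O 1.000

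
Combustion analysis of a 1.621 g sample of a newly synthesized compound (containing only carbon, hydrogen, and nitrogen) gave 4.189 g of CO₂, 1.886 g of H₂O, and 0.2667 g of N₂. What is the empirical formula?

mol C = 4.189 g CO₂ ÷ 44.009 g/mol = 0.095185 mol
mol H = 2 × 1.886 g H₂O ÷ 18.015 g/mol = 0.20938 mol
mol N = 2 × 0.2667 g N₂ ÷ 28.014 g/mol = 0.019040 mol
Divide by the smallest (0.019040 mol): C 4.999, H 10.997, N 1.000

C5H11N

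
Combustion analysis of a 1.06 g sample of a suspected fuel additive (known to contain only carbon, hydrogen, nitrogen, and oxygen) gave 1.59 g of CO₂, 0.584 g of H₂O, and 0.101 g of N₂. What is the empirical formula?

C5H9NO4

mol C = 1.59 g CO₂ ÷ 44.009 g/mol = 0.03613 mol
mol H = 2 × 0.584 g H₂O ÷ 18.015 g/mol = 0.06483 mol
mol N = 2 × 0.101 g N₂ ÷ 28.014 g/mol = 0.007211 mol
mass O = 1.06 − (0.4339 + 0.06535 + 0.1010) = 0.4597 g → mol O = 0.4597 ÷ 15.999 = 0.02873 mol
Divide by the smallest (0.007211 mol): C 5.010, H 8.992, N 1.000, O 3.985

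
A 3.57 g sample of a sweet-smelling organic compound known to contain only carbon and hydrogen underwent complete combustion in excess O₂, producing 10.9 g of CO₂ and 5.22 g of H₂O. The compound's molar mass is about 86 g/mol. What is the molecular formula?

mol C = 10.9 g CO₂ ÷ 44.009 g/mol = 0.2477 mol
mol H = 2 × 5.22 g H₂O ÷ 18.015 g/mol = 0.5795 mol
Divide by the smallest (0.2477 mol): C 1.000, H 2.340
Multiplying each by 3 gives whole numbers: C 3.00, H 7.02
Empirical formula: C3H7
Empirical-formula mass = 43.09 g/mol; 86 ÷ 43.09 ≈ 2, so the molecular formula is C6H14.

C6H14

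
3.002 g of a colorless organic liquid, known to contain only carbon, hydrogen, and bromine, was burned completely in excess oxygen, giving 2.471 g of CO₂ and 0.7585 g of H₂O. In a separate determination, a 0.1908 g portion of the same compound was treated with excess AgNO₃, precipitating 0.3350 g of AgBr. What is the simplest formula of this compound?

C2H3Br

mol C = 2.471 g CO₂ ÷ 44.009 g/mol = 0.056148 mol
mol H = 2 × 0.7585 g H₂O ÷ 18.015 g/mol = 0.084208 mol
From the AgBr data: mol Br per gram of compound = (0.3350 ÷ 187.772) ÷ 0.1908 = 0.0093505 mol/g, so in the 3.002 g combustion sample mol Br = 0.028070 mol
Divide by the smallest (0.028070 mol): C 2.000, H 3.000, Br 1.000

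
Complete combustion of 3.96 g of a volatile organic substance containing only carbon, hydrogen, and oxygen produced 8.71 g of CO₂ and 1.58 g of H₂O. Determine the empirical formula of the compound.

C9H8O4

mol C = 8.71 g CO₂ ÷ 44.009 g/mol = 0.1979 mol
mol H = 2 × 1.58 g H₂O ÷ 18.015 g/mol = 0.1754 mol
mass O = 3.96 − (2.377 + 0.1768) = 1.406 g → mol O = 1.406 ÷ 15.999 = 0.08788 mol
Divide by the smallest (0.08788 mol): C 2.252, H 1.996, O 1.000
Multiplying each by 4 gives whole numbers: C 9.01, H 7.98, O 4.00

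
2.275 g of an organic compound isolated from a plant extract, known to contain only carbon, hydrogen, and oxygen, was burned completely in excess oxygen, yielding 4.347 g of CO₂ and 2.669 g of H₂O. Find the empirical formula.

mol C = 4.347 g CO₂ ÷ 44.009 g/mol = 0.098775 mol
mol H = 2 × 2.669 g H₂O ÷ 18.015 g/mol = 0.29631 mol
mass O = 2.275 − (1.1864 + 0.29868) = 0.78993 g → mol O = 0.78993 ÷ 15.999 = 0.049374 mol
Divide by the smallest (0.049374 mol): C 2.001, H 6.001, O 1.000

C2H6O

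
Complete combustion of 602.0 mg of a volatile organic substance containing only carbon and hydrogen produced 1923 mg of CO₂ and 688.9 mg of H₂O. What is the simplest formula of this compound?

mol C = 1.923 g CO₂ ÷ 44.009 g/mol = 0.043696 mol
mol H = 2 × 0.6889 g H₂O ÷ 18.015 g/mol = 0.076481 mol
Divide by the smallest (0.043696 mol): C 1.000, H 1.750
Multiplying each by 4 gives whole numbers: C 4.00, H 7.00

C4H7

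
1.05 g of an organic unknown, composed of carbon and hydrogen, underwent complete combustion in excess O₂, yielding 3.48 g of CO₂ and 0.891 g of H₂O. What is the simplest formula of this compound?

mol C = 3.48 g CO₂ ÷ 44.009 g/mol = 0.07907 mol
mol H = 2 × 0.891 g H₂O ÷ 18.015 g/mol = 0.09892 mol
Divide by the smallest (0.07907 mol): C 1.000, H 1.251
Multiplying each by 4 gives whole numbers: C 4.00, H 5.00

C4H5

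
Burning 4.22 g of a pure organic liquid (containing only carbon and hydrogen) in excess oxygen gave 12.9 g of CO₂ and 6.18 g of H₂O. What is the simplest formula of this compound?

C3H7

mol C = 12.9 g CO₂ ÷ 44.009 g/mol = 0.2931 mol
mol H = 2 × 6.18 g H₂O ÷ 18.015 g/mol = 0.6861 mol
Divide by the smallest (0.2931 mol): C 1.000, H 2.341
Multiplying each by 3 gives whole numbers: C 3.00, H 7.02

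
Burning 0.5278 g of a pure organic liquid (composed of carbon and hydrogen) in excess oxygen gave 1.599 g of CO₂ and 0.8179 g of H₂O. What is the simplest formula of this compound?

C2H5

mol C = 1.599 g CO₂ ÷ 44.009 g/mol = 0.036333 mol
mol H = 2 × 0.8179 g H₂O ÷ 18.015 g/mol = 0.090802 mol
Divide by the smallest (0.036333 mol): C 1.000, H 2.499
Multiplying each by 2 gives whole numbers: C 2.00, H 5.00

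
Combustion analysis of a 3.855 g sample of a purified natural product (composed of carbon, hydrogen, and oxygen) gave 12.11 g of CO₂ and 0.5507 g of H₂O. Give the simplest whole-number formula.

mol C = 12.11 g CO₂ ÷ 44.009 g/mol = 0.27517 mol
mol H = 2 × 0.5507 g H₂O ÷ 18.015 g/mol = 0.061138 mol
mass O = 3.855 − (3.3051 + 0.061627) = 0.48829 g → mol O = 0.48829 ÷ 15.999 = 0.030520 mol
Divide by the smallest (0.030520 mol): C 9.016, H 2.003, O 1.000

C9H2O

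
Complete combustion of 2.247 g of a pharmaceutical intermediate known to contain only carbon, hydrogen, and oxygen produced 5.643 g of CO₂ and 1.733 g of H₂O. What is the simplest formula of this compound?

C4H6O

mol C = 5.643 g CO₂ ÷ 44.009 g/mol = 0.12822 mol
mol H = 2 × 1.733 g H₂O ÷ 18.015 g/mol = 0.19240 mol
mass O = 2.247 − (1.5401 + 0.19393) = 0.51297 g → mol O = 0.51297 ÷ 15.999 = 0.032063 mol
Divide by the smallest (0.032063 mol): C 3.999, H 6.001, O 1.000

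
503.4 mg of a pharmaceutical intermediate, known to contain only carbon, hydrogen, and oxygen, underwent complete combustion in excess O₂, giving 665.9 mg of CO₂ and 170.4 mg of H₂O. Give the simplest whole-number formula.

C4H5O5

mol C = 0.6659 g CO₂ ÷ 44.009 g/mol = 0.015131 mol
mol H = 2 × 0.1704 g H₂O ÷ 18.015 g/mol = 0.018918 mol
mass O = 0.5034 − (0.18174 + 0.019069) = 0.30259 g → mol O = 0.30259 ÷ 15.999 = 0.018913 mol
Divide by the smallest (0.015131 mol): C 1.000, H 1.250, O 1.250
Multiplying each by 4 gives whole numbers: C 4.00, H 5.00, O 5.00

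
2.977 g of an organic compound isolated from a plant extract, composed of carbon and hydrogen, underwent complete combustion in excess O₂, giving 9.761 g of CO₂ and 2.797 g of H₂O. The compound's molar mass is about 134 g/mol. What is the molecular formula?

C10H14

mol C = 9.761 g CO₂ ÷ 44.009 g/mol = 0.22180 mol
mol H = 2 × 2.797 g H₂O ÷ 18.015 g/mol = 0.31052 mol
Divide by the smallest (0.22180 mol): C 1.000, H 1.400
Multiplying each by 5 gives whole numbers: C 5.00, H 7.00
Empirical formula: C5H7
Empirical-formula mass = 67.11 g/mol; 134 ÷ 67.11 ≈ 2, so the molecular formula is C10H14.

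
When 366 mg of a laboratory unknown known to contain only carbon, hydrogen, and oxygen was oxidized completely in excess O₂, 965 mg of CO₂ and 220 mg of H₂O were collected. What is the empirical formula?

C9H10O2

mol C = 0.965 g CO₂ ÷ 44.009 g/mol = 0.02193 mol
mol H = 2 × 0.220 g H₂O ÷ 18.015 g/mol = 0.02442 mol
mass O = 0.366 − (0.2634 + 0.02462) = 0.07801 g → mol O = 0.07801 ÷ 15.999 = 0.004876 mol
Divide by the smallest (0.004876 mol): C 4.497, H 5.009, O 1.000
Multiplying each by 2 gives whole numbers: C 8.99, H 10.02, O 2.00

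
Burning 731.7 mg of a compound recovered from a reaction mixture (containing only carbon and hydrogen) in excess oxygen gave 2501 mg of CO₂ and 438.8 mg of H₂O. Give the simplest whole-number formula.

mol C = 2.501 g CO₂ ÷ 44.009 g/mol = 0.056829 mol
mol H = 2 × 0.4388 g H₂O ÷ 18.015 g/mol = 0.048715 mol
Divide by the smallest (0.048715 mol): C 1.167, H 1.000
Multiplying each by 6 gives whole numbers: C 7.00, H 6.00

C7H6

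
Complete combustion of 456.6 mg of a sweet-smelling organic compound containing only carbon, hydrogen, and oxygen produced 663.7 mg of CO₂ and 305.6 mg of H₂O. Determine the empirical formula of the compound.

mol C = 0.6637 g CO₂ ÷ 44.009 g/mol = 0.015081 mol
mol H = 2 × 0.3056 g H₂O ÷ 18.015 g/mol = 0.033927 mol
mass O = 0.4566 − (0.18114 + 0.034199) = 0.24126 g → mol O = 0.24126 ÷ 15.999 = 0.015080 mol
Divide by the smallest (0.015080 mol): C 1.000, H 2.250, O 1.000
Multiplying each by 4 gives whole numbers: C 4.00, H 9.00, O 4.00

C4H9O4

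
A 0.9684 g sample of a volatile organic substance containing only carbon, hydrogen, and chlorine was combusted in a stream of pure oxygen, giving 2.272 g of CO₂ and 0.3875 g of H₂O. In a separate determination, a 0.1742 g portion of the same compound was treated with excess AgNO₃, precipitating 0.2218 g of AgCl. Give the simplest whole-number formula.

C6H5Cl

mol C = 2.272 g CO₂ ÷ 44.009 g/mol = 0.051626 mol
mol H = 2 × 0.3875 g H₂O ÷ 18.015 g/mol = 0.043020 mol
From the AgCl data: mol Cl per gram of compound = (0.2218 ÷ 143.318) ÷ 0.1742 = 0.0088841 mol/g, so in the 0.9684 g combustion sample mol Cl = 0.0086033 mol
Divide by the smallest (0.0086033 mol): C 6.001, H 5.000, Cl 1.000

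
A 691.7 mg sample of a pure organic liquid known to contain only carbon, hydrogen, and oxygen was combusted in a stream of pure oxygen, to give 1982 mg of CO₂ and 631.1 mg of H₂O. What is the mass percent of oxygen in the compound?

mol C = 1.982 g CO₂ ÷ 44.009 g/mol = 0.045036 mol
mol H = 2 × 0.6311 g H₂O ÷ 18.015 g/mol = 0.070064 mol
mass O = 0.6917 − (0.54093 + 0.070624) = 0.080145 g → mol O = 0.080145 ÷ 15.999 = 0.0050094 mol
mass % O = 0.080145 g ÷ 0.6917 g × 100%

11.59%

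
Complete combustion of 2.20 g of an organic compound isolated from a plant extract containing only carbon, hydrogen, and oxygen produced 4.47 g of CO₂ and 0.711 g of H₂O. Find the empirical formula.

C9H7O5

mol C = 4.47 g CO₂ ÷ 44.009 g/mol = 0.1016 mol
mol H = 2 × 0.711 g H₂O ÷ 18.015 g/mol = 0.07893 mol
mass O = 2.20 − (1.220 + 0.07957) = 0.9005 g → mol O = 0.9005 ÷ 15.999 = 0.05628 mol
Divide by the smallest (0.05628 mol): C 1.805, H 1.402, O 1.000
Multiplying each by 5 gives whole numbers: C 9.02, H 7.01, O 5.00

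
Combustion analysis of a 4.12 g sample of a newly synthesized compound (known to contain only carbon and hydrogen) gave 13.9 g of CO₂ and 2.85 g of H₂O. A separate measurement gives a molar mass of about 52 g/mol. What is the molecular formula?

mol C = 13.9 g CO₂ ÷ 44.009 g/mol = 0.3158 mol
mol H = 2 × 2.85 g H₂O ÷ 18.015 g/mol = 0.3164 mol
Divide by the smallest (0.3158 mol): C 1.000, H 1.002
Empirical formula: CH
Empirical-formula mass = 13.02 g/mol; 52 ÷ 13.02 ≈ 4, so the molecular formula is C4H4.

C4H4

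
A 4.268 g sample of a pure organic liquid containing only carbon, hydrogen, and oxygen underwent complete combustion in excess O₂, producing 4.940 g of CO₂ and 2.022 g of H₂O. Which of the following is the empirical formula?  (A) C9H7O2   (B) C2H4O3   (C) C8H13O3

(B) C2H4O3

mol C = 4.940 g CO₂ ÷ 44.009 g/mol = 0.11225 mol
mol H = 2 × 2.022 g H₂O ÷ 18.015 g/mol = 0.22448 mol
mass O = 4.268 − (1.3482 + 0.22628) = 2.6935 g → mol O = 2.6935 ÷ 15.999 = 0.16835 mol
Divide by the smallest (0.11225 mol): C 1.000, H 2.000, O 1.500
Multiplying each by 2 gives whole numbers: C 2.00, H 4.00, O 3.00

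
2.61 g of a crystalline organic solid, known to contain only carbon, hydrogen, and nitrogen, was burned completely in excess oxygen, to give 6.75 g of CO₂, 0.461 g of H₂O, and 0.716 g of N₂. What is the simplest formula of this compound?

C3HN

mol C = 6.75 g CO₂ ÷ 44.009 g/mol = 0.1534 mol
mol H = 2 × 0.461 g H₂O ÷ 18.015 g/mol = 0.05118 mol
mol N = 2 × 0.716 g N₂ ÷ 28.014 g/mol = 0.05112 mol
Divide by the smallest (0.05112 mol): C 3.001, H 1.001, N 1.000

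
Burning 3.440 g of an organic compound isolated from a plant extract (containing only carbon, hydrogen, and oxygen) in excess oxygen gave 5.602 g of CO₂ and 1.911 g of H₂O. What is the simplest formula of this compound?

C6H10O5

mol C = 5.602 g CO₂ ÷ 44.009 g/mol = 0.12729 mol
mol H = 2 × 1.911 g H₂O ÷ 18.015 g/mol = 0.21216 mol
mass O = 3.440 − (1.5289 + 0.21385) = 1.6972 g → mol O = 1.6972 ÷ 15.999 = 0.10608 mol
Divide by the smallest (0.10608 mol): C 1.200, H 2.000, O 1.000
Multiplying each by 5 gives whole numbers: C 6.00, H 10.00, O 5.00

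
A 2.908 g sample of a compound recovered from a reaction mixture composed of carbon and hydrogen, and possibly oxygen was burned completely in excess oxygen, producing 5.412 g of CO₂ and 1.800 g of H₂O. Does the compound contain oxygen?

mol C = 5.412 g CO₂ ÷ 44.009 g/mol = 0.12297 mol
mol H = 2 × 1.800 g H₂O ÷ 18.015 g/mol = 0.19983 mol
C and H account for only 1.6785 g of the 2.908 g sample; the remaining 1.2295 g must be oxygen.

yes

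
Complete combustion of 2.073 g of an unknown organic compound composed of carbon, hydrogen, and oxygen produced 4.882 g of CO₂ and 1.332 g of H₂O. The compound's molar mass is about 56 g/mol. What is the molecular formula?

mol C = 4.882 g CO₂ ÷ 44.009 g/mol = 0.11093 mol
mol H = 2 × 1.332 g H₂O ÷ 18.015 g/mol = 0.14788 mol
mass O = 2.073 − (1.3324 + 0.14906) = 0.59154 g → mol O = 0.59154 ÷ 15.999 = 0.036973 mol
Divide by the smallest (0.036973 mol): C 3.000, H 4.000, O 1.000
Empirical formula: C3H4O
Empirical-formula mass = 56.06 g/mol; 56 ÷ 56.06 ≈ 1, so the molecular formula is C3H4O.

C3H4O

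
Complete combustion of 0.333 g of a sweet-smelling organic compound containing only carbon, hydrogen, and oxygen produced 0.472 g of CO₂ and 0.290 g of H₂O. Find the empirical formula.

mol C = 0.472 g CO₂ ÷ 44.009 g/mol = 0.01073 mol
mol H = 2 × 0.290 g H₂O ÷ 18.015 g/mol = 0.03220 mol
mass O = 0.333 − (0.1288 + 0.03245) = 0.1717 g → mol O = 0.1717 ÷ 15.999 = 0.01073 mol
Divide by the smallest (0.01073 mol): C 1.000, H 3.002, O 1.001

CH3O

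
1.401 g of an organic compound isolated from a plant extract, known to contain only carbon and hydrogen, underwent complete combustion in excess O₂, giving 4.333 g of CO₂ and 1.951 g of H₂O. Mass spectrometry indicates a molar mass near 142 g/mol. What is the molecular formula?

C10H22

mol C = 4.333 g CO₂ ÷ 44.009 g/mol = 0.098457 mol
mol H = 2 × 1.951 g H₂O ÷ 18.015 g/mol = 0.21660 mol
Divide by the smallest (0.098457 mol): C 1.000, H 2.200
Multiplying each by 5 gives whole numbers: C 5.00, H 11.00
Empirical formula: C5H11
Empirical-formula mass = 71.14 g/mol; 142 ÷ 71.14 ≈ 2, so the molecular formula is C10H22.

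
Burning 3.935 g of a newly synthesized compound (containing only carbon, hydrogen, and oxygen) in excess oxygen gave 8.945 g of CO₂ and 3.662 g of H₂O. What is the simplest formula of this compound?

C3H6O

mol C = 8.945 g CO₂ ÷ 44.009 g/mol = 0.20325 mol
mol H = 2 × 3.662 g H₂O ÷ 18.015 g/mol = 0.40655 mol
mass O = 3.935 − (2.4413 + 0.40980) = 1.0839 g → mol O = 1.0839 ÷ 15.999 = 0.067749 mol
Divide by the smallest (0.067749 mol): C 3.000, H 6.001, O 1.000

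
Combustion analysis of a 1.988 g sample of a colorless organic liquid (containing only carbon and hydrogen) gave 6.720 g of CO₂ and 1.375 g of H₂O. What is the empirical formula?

CH

mol C = 6.720 g CO₂ ÷ 44.009 g/mol = 0.15270 mol
mol H = 2 × 1.375 g H₂O ÷ 18.015 g/mol = 0.15265 mol
Divide by the smallest (0.15265 mol): C 1.000, H 1.000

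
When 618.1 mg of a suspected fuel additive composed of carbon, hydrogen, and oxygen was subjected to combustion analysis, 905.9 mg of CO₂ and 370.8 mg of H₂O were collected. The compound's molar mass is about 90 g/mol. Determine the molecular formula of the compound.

mol C = 0.9059 g CO₂ ÷ 44.009 g/mol = 0.020584 mol
mol H = 2 × 0.3708 g H₂O ÷ 18.015 g/mol = 0.041166 mol
mass O = 0.6181 − (0.24724 + 0.041495) = 0.32937 g → mol O = 0.32937 ÷ 15.999 = 0.020587 mol
Divide by the smallest (0.020584 mol): C 1.000, H 2.000, O 1.000
Empirical formula: CH2O
Empirical-formula mass = 30.03 g/mol; 90 ÷ 30.03 ≈ 3, so the molecular formula is C3H6O3.

C3H6O3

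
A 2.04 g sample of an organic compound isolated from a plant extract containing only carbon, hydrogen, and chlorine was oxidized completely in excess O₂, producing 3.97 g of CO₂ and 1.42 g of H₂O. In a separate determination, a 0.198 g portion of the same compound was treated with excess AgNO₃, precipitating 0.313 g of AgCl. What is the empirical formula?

mol C = 3.97 g CO₂ ÷ 44.009 g/mol = 0.09021 mol
mol H = 2 × 1.42 g H₂O ÷ 18.015 g/mol = 0.1576 mol
From the AgCl data: mol Cl per gram of compound = (0.313 ÷ 143.318) ÷ 0.198 = 0.01103 mol/g, so in the 2.04 g combustion sample mol Cl = 0.02250 mol
Divide by the smallest (0.02250 mol): C 4.009, H 7.006, Cl 1.000

C4H7Cl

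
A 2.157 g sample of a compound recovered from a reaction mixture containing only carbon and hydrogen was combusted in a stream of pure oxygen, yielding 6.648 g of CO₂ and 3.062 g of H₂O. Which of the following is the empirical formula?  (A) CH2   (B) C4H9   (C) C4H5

mol C = 6.648 g CO₂ ÷ 44.009 g/mol = 0.15106 mol
mol H = 2 × 3.062 g H₂O ÷ 18.015 g/mol = 0.33994 mol
Divide by the smallest (0.15106 mol): C 1.000, H 2.250
Multiplying each by 4 gives whole numbers: C 4.00, H 9.00

(B) C4H9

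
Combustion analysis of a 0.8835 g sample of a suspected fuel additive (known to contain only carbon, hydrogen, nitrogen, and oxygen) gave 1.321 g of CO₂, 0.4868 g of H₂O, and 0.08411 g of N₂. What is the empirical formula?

mol C = 1.321 g CO₂ ÷ 44.009 g/mol = 0.030017 mol
mol H = 2 × 0.4868 g H₂O ÷ 18.015 g/mol = 0.054044 mol
mol N = 2 × 0.08411 g N₂ ÷ 28.014 g/mol = 0.0060049 mol
mass O = 0.8835 − (0.36053 + 0.054476 + 0.084110) = 0.38438 g → mol O = 0.38438 ÷ 15.999 = 0.024026 mol
Divide by the smallest (0.0060049 mol): C 4.999, H 9.000, N 1.000, O 4.001

C5H9NO4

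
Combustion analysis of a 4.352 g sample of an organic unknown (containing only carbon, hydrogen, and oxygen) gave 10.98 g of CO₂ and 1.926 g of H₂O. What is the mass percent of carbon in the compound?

mol C = 10.98 g CO₂ ÷ 44.009 g/mol = 0.24949 mol
mol H = 2 × 1.926 g H₂O ÷ 18.015 g/mol = 0.21382 mol
mass O = 4.352 − (2.9967 + 0.21553) = 1.1398 g → mol O = 1.1398 ÷ 15.999 = 0.071241 mol
mass % C = 2.9967 g ÷ 4.352 g × 100%

68.86%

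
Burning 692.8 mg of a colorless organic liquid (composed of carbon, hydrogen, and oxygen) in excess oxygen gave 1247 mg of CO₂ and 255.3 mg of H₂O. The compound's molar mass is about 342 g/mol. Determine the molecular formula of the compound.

mol C = 1.247 g CO₂ ÷ 44.009 g/mol = 0.028335 mol
mol H = 2 × 0.2553 g H₂O ÷ 18.015 g/mol = 0.028343 mol
mass O = 0.6928 − (0.34033 + 0.028570) = 0.32390 g → mol O = 0.32390 ÷ 15.999 = 0.020245 mol
Divide by the smallest (0.020245 mol): C 1.400, H 1.400, O 1.000
Multiplying each by 5 gives whole numbers: C 7.00, H 7.00, O 5.00
Empirical formula: C7H7O5
Empirical-formula mass = 171.13 g/mol; 342 ÷ 171.13 ≈ 2, so the molecular formula is C14H14O10.

C14H14O10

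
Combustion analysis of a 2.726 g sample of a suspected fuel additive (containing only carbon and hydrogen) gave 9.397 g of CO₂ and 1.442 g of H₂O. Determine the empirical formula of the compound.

mol C = 9.397 g CO₂ ÷ 44.009 g/mol = 0.21352 mol
mol H = 2 × 1.442 g H₂O ÷ 18.015 g/mol = 0.16009 mol
Divide by the smallest (0.16009 mol): C 1.334, H 1.000
Multiplying each by 3 gives whole numbers: C 4.00, H 3.00

C4H3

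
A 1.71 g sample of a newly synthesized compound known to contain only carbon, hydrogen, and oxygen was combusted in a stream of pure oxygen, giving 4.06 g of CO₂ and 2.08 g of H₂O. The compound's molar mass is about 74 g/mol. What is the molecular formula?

C4H10O

mol C = 4.06 g CO₂ ÷ 44.009 g/mol = 0.09225 mol
mol H = 2 × 2.08 g H₂O ÷ 18.015 g/mol = 0.2309 mol
mass O = 1.71 − (1.108 + 0.2328) = 0.3692 g → mol O = 0.3692 ÷ 15.999 = 0.02307 mol
Divide by the smallest (0.02307 mol): C 3.998, H 10.007, O 1.000
Empirical formula: C4H10O
Empirical-formula mass = 74.12 g/mol; 74 ÷ 74.12 ≈ 1, so the molecular formula is C4H10O.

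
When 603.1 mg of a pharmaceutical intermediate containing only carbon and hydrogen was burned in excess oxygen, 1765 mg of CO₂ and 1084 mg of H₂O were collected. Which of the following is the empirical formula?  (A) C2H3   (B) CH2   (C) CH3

mol C = 1.765 g CO₂ ÷ 44.009 g/mol = 0.040105 mol
mol H = 2 × 1.084 g H₂O ÷ 18.015 g/mol = 0.12034 mol
Divide by the smallest (0.040105 mol): C 1.000, H 3.001

(C) CH3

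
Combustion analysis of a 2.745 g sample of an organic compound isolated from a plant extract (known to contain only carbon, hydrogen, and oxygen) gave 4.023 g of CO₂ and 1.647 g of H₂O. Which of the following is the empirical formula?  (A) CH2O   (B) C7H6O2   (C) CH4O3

(A) CH2O

mol C = 4.023 g CO₂ ÷ 44.009 g/mol = 0.091413 mol
mol H = 2 × 1.647 g H₂O ÷ 18.015 g/mol = 0.18285 mol
mass O = 2.745 − (1.0980 + 0.18431) = 1.4627 g → mol O = 1.4627 ÷ 15.999 = 0.091426 mol
Divide by the smallest (0.091413 mol): C 1.000, H 2.000, O 1.000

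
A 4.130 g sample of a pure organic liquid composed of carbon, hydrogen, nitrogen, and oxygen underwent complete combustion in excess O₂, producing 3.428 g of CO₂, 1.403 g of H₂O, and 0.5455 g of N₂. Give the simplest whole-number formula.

mol C = 3.428 g CO₂ ÷ 44.009 g/mol = 0.077893 mol
mol H = 2 × 1.403 g H₂O ÷ 18.015 g/mol = 0.15576 mol
mol N = 2 × 0.5455 g N₂ ÷ 28.014 g/mol = 0.038945 mol
mass O = 4.130 − (0.93557 + 0.15701 + 0.54550) = 2.4919 g → mol O = 2.4919 ÷ 15.999 = 0.15575 mol
Divide by the smallest (0.038945 mol): C 2.000, H 3.999, N 1.000, O 3.999

C2H4NO4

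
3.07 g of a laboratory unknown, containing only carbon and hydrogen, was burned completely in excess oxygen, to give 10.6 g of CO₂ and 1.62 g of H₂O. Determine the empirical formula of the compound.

C4H3

mol C = 10.6 g CO₂ ÷ 44.009 g/mol = 0.2409 mol
mol H = 2 × 1.62 g H₂O ÷ 18.015 g/mol = 0.1799 mol
Divide by the smallest (0.1799 mol): C 1.339, H 1.000
Multiplying each by 3 gives whole numbers: C 4.02, H 3.00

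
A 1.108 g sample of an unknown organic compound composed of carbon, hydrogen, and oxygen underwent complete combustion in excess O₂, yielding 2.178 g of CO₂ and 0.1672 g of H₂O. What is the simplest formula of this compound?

C8H3O5

mol C = 2.178 g CO₂ ÷ 44.009 g/mol = 0.049490 mol
mol H = 2 × 0.1672 g H₂O ÷ 18.015 g/mol = 0.018562 mol
mass O = 1.108 − (0.59442 + 0.018711) = 0.49487 g → mol O = 0.49487 ÷ 15.999 = 0.030931 mol
Divide by the smallest (0.018562 mol): C 2.666, H 1.000, O 1.666
Multiplying each by 3 gives whole numbers: C 8.00, H 3.00, O 5.00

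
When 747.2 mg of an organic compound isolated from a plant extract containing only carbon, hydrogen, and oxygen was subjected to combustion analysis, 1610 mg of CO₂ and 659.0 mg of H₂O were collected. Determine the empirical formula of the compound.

C5H10O2

mol C = 1.610 g CO₂ ÷ 44.009 g/mol = 0.036583 mol
mol H = 2 × 0.6590 g H₂O ÷ 18.015 g/mol = 0.073161 mol
mass O = 0.7472 − (0.43940 + 0.073747) = 0.23405 g → mol O = 0.23405 ÷ 15.999 = 0.014629 mol
Divide by the smallest (0.014629 mol): C 2.501, H 5.001, O 1.000
Multiplying each by 2 gives whole numbers: C 5.00, H 10.00, O 2.00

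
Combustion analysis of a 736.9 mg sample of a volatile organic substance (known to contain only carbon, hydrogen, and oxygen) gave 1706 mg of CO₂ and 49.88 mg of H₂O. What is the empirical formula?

C7HO3

mol C = 1.706 g CO₂ ÷ 44.009 g/mol = 0.038765 mol
mol H = 2 × 0.04988 g H₂O ÷ 18.015 g/mol = 0.0055376 mol
mass O = 0.7369 − (0.46560 + 0.0055819) = 0.26571 g → mol O = 0.26571 ÷ 15.999 = 0.016608 mol
Divide by the smallest (0.0055376 mol): C 7.000, H 1.000, O 2.999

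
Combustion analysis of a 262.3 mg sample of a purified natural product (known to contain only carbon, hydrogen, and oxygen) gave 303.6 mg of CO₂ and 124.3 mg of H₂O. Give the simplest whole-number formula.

C2H4O3

mol C = 0.3036 g CO₂ ÷ 44.009 g/mol = 0.0068986 mol
mol H = 2 × 0.1243 g H₂O ÷ 18.015 g/mol = 0.013800 mol
mass O = 0.2623 − (0.082859 + 0.013910) = 0.16553 g → mol O = 0.16553 ÷ 15.999 = 0.010346 mol
Divide by the smallest (0.0068986 mol): C 1.000, H 2.000, O 1.500
Multiplying each by 2 gives whole numbers: C 2.00, H 4.00, O 3.00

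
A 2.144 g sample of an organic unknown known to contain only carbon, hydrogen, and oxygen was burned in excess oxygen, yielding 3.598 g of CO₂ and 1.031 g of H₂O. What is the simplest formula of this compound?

C5H7O4

mol C = 3.598 g CO₂ ÷ 44.009 g/mol = 0.081756 mol
mol H = 2 × 1.031 g H₂O ÷ 18.015 g/mol = 0.11446 mol
mass O = 2.144 − (0.98197 + 0.11538) = 1.0467 g → mol O = 1.0467 ÷ 15.999 = 0.065420 mol
Divide by the smallest (0.065420 mol): C 1.250, H 1.750, O 1.000
Multiplying each by 4 gives whole numbers: C 5.00, H 7.00, O 4.00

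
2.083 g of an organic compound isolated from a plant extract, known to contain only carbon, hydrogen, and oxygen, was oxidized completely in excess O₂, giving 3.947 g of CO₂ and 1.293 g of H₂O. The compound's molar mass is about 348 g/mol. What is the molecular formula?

mol C = 3.947 g CO₂ ÷ 44.009 g/mol = 0.089686 mol
mol H = 2 × 1.293 g H₂O ÷ 18.015 g/mol = 0.14355 mol
mass O = 2.083 − (1.0772 + 0.14470) = 0.86108 g → mol O = 0.86108 ÷ 15.999 = 0.053821 mol
Divide by the smallest (0.053821 mol): C 1.666, H 2.667, O 1.000
Multiplying each by 3 gives whole numbers: C 5.00, H 8.00, O 3.00
Empirical formula: C5H8O3
Empirical-formula mass = 116.12 g/mol; 348 ÷ 116.12 ≈ 3, so the molecular formula is C15H24O9.

C15H24O9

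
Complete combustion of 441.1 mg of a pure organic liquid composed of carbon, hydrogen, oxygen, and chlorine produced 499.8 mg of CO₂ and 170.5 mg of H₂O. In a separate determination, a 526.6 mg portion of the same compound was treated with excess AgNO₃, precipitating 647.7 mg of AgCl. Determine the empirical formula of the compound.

mol C = 0.4998 g CO₂ ÷ 44.009 g/mol = 0.011357 mol
mol H = 2 × 0.1705 g H₂O ÷ 18.015 g/mol = 0.018929 mol
From the AgCl data: mol Cl per gram of compound = (0.6477 ÷ 143.318) ÷ 0.5266 = 0.0085821 mol/g, so in the 0.4411 g combustion sample mol Cl = 0.0037856 mol
mass O = 0.4411 − (0.13641 + 0.019080 + 0.13420) = 0.15142 g → mol O = 0.15142 ÷ 15.999 = 0.0094641 mol
Divide by the smallest (0.0037856 mol): C 3.000, H 5.000, Cl 1.000, O 2.500
Multiplying each by 2 gives whole numbers: C 6.00, H 10.00, Cl 2.00, O 5.00

C6H10Cl2O5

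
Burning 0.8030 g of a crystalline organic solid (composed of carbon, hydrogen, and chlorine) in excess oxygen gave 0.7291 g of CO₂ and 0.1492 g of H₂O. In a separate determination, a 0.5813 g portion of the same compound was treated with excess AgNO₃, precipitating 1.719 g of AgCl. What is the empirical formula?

CHCl

mol C = 0.7291 g CO₂ ÷ 44.009 g/mol = 0.016567 mol
mol H = 2 × 0.1492 g H₂O ÷ 18.015 g/mol = 0.016564 mol
From the AgCl data: mol Cl per gram of compound = (1.719 ÷ 143.318) ÷ 0.5813 = 0.020634 mol/g, so in the 0.8030 g combustion sample mol Cl = 0.016569 mol
Divide by the smallest (0.016564 mol): C 1.000, H 1.000, Cl 1.000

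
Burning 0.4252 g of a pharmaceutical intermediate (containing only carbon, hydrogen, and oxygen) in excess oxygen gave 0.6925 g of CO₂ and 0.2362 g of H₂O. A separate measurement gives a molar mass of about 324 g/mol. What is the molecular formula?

C12H20O10

mol C = 0.6925 g CO₂ ÷ 44.009 g/mol = 0.015735 mol
mol H = 2 × 0.2362 g H₂O ÷ 18.015 g/mol = 0.026223 mol
mass O = 0.4252 − (0.18900 + 0.026432) = 0.20977 g → mol O = 0.20977 ÷ 15.999 = 0.013111 mol
Divide by the smallest (0.013111 mol): C 1.200, H 2.000, O 1.000
Multiplying each by 5 gives whole numbers: C 6.00, H 10.00, O 5.00
Empirical formula: C6H10O5
Empirical-formula mass = 162.14 g/mol; 324 ÷ 162.14 ≈ 2, so the molecular formula is C12H20O10.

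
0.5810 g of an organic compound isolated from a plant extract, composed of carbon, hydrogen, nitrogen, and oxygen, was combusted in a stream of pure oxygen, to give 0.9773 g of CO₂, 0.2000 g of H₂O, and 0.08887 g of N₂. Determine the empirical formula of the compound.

mol C = 0.9773 g CO₂ ÷ 44.009 g/mol = 0.022207 mol
mol H = 2 × 0.2000 g H₂O ÷ 18.015 g/mol = 0.022204 mol
mol N = 2 × 0.08887 g N₂ ÷ 28.014 g/mol = 0.0063447 mol
mass O = 0.5810 − (0.26673 + 0.022381 + 0.088870) = 0.20302 g → mol O = 0.20302 ÷ 15.999 = 0.012690 mol
Divide by the smallest (0.0063447 mol): C 3.500, H 3.500, N 1.000, O 2.000
Multiplying each by 2 gives whole numbers: C 7.00, H 7.00, N 2.00, O 4.00

C7H7N2O4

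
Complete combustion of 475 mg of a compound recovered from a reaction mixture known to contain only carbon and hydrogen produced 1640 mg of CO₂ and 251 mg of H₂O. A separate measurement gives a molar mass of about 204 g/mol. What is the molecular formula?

C16H12

mol C = 1.64 g CO₂ ÷ 44.009 g/mol = 0.03727 mol
mol H = 2 × 0.251 g H₂O ÷ 18.015 g/mol = 0.02787 mol
Divide by the smallest (0.02787 mol): C 1.337, H 1.000
Multiplying each by 3 gives whole numbers: C 4.01, H 3.00
Empirical formula: C4H3
Empirical-formula mass = 51.07 g/mol; 204 ÷ 51.07 ≈ 4, so the molecular formula is C16H12.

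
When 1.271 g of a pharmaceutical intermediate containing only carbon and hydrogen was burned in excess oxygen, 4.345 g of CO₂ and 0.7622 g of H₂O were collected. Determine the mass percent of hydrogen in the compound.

mol C = 4.345 g CO₂ ÷ 44.009 g/mol = 0.098730 mol
mol H = 2 × 0.7622 g H₂O ÷ 18.015 g/mol = 0.084618 mol
mass % H = 0.085295 g ÷ 1.271 g × 100%

6.71%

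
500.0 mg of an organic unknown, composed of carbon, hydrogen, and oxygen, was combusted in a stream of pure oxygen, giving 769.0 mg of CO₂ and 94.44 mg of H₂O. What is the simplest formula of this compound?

mol C = 0.7690 g CO₂ ÷ 44.009 g/mol = 0.017474 mol
mol H = 2 × 0.09444 g H₂O ÷ 18.015 g/mol = 0.010485 mol
mass O = 0.5000 − (0.20988 + 0.010568) = 0.27955 g → mol O = 0.27955 ÷ 15.999 = 0.017473 mol
Divide by the smallest (0.010485 mol): C 1.667, H 1.000, O 1.667
Multiplying each by 3 gives whole numbers: C 5.00, H 3.00, O 5.00

C5H3O5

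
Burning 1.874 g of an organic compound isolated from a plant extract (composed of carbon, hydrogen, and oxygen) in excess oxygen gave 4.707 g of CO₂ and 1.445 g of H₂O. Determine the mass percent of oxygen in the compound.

22.82%

mol C = 4.707 g CO₂ ÷ 44.009 g/mol = 0.10696 mol
mol H = 2 × 1.445 g H₂O ÷ 18.015 g/mol = 0.16042 mol
mass O = 1.874 − (1.2846 + 0.16171) = 0.42765 g → mol O = 0.42765 ÷ 15.999 = 0.026730 mol
mass % O = 0.42765 g ÷ 1.874 g × 100%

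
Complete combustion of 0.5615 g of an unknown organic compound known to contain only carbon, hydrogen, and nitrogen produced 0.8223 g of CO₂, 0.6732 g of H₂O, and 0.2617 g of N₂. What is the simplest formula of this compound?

CH4N

mol C = 0.8223 g CO₂ ÷ 44.009 g/mol = 0.018685 mol
mol H = 2 × 0.6732 g H₂O ÷ 18.015 g/mol = 0.074738 mol
mol N = 2 × 0.2617 g N₂ ÷ 28.014 g/mol = 0.018684 mol
Divide by the smallest (0.018684 mol): C 1.000, H 4.000, N 1.000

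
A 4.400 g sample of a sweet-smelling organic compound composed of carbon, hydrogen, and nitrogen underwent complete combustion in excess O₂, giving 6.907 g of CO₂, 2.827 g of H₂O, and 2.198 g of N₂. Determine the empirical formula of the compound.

mol C = 6.907 g CO₂ ÷ 44.009 g/mol = 0.15695 mol
mol H = 2 × 2.827 g H₂O ÷ 18.015 g/mol = 0.31385 mol
mol N = 2 × 2.198 g N₂ ÷ 28.014 g/mol = 0.15692 mol
Divide by the smallest (0.15692 mol): C 1.000, H 2.000, N 1.000

CH2N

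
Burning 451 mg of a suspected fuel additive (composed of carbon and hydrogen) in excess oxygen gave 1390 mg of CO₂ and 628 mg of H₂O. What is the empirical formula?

C5H11

mol C = 1.39 g CO₂ ÷ 44.009 g/mol = 0.03158 mol
mol H = 2 × 0.628 g H₂O ÷ 18.015 g/mol = 0.06972 mol
Divide by the smallest (0.03158 mol): C 1.000, H 2.207
Multiplying each by 5 gives whole numbers: C 5.00, H 11.04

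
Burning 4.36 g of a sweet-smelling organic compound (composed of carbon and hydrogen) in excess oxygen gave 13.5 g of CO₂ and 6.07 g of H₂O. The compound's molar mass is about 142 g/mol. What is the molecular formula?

C10H22

mol C = 13.5 g CO₂ ÷ 44.009 g/mol = 0.3068 mol
mol H = 2 × 6.07 g H₂O ÷ 18.015 g/mol = 0.6739 mol
Divide by the smallest (0.3068 mol): C 1.000, H 2.197
Multiplying each by 5 gives whole numbers: C 5.00, H 10.98
Empirical formula: C5H11
Empirical-formula mass = 71.14 g/mol; 142 ÷ 71.14 ≈ 2, so the molecular formula is C10H22.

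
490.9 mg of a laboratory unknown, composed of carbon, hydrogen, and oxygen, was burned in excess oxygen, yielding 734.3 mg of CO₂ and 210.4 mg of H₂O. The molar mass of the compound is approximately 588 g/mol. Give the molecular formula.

mol C = 0.7343 g CO₂ ÷ 44.009 g/mol = 0.016685 mol
mol H = 2 × 0.2104 g H₂O ÷ 18.015 g/mol = 0.023358 mol
mass O = 0.4909 − (0.20041 + 0.023545) = 0.26695 g → mol O = 0.26695 ÷ 15.999 = 0.016685 mol
Divide by the smallest (0.016685 mol): C 1.000, H 1.400, O 1.000
Multiplying each by 5 gives whole numbers: C 5.00, H 7.00, O 5.00
Empirical formula: C5H7O5
Empirical-formula mass = 147.11 g/mol; 588 ÷ 147.11 ≈ 4, so the molecular formula is C20H28O20.

C20H28O20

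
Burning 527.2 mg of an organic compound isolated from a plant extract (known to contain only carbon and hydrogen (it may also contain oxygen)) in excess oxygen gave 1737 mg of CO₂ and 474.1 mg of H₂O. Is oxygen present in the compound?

mol C = 1.737 g CO₂ ÷ 44.009 g/mol = 0.039469 mol
mol H = 2 × 0.4741 g H₂O ÷ 18.015 g/mol = 0.052634 mol
C and H together account for 0.52712 g — essentially the entire 0.5272 g sample — so the compound contains no oxygen.

no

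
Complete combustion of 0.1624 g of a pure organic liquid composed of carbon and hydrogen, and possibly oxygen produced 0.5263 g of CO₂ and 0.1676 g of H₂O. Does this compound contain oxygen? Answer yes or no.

mol C = 0.5263 g CO₂ ÷ 44.009 g/mol = 0.011959 mol
mol H = 2 × 0.1676 g H₂O ÷ 18.015 g/mol = 0.018607 mol
C and H together account for 0.16239 g — essentially the entire 0.1624 g sample — so the compound contains no oxygen.

no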